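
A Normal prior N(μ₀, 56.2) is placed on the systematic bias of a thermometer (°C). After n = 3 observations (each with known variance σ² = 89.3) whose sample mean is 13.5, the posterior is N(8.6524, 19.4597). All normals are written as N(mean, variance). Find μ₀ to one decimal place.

μ₀ = -0.5

The posterior mean is a precision-weighted average: μ_n = (τ₀μ₀ + τ_data·x̄)/(τ₀+τ_data), with τ₀=1/σ₀² and τ_data=n/σ².
Here τ₀ = 1/56.2 = 0.017794 and τ_data = 3/89.3 = 0.033595, so τ_n = 0.051389.
Rearranging for μ₀: μ₀ = (μ_n·τ_n − τ_data·x̄)/τ₀ = (8.6524·0.051389 − 0.033595·13.5) / 0.017794 = -0.008894/0.017794 ≈ -0.5.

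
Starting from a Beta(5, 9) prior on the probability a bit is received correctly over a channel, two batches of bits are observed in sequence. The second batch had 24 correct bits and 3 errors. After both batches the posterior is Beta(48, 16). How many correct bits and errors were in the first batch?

19 correct bits and 4 errors

Sequential conjugate updates are equivalent to a single update on the pooled data, so total successes = posterior α − prior α and total failures = posterior β − prior β.
Total across both batches: 48−5=43 correct bits, 16−9=7 errors.
Subtract the second batch: 43−24=19 correct bits and 7−3=4 errors.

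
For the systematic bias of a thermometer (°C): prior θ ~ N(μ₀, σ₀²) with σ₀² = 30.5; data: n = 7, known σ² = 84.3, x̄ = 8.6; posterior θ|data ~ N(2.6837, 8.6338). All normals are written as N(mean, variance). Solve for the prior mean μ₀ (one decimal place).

μ₀ = -12.3

With known observation variance, the Normal–Normal posterior has precision τ_n = τ₀ + n/σ² and mean μ_n = (τ₀μ₀ + (n/σ²)x̄)/τ_n.
Here τ₀ = 1/30.5 = 0.032787 and τ_data = 7/84.3 = 0.083037, so τ_n = 0.115824.
Rearranging for μ₀: μ₀ = (μ_n·τ_n − τ_data·x̄)/τ₀ = (2.6837·0.115824 − 0.083037·8.6) / 0.032787 = -0.403281/0.032787 ≈ -12.3.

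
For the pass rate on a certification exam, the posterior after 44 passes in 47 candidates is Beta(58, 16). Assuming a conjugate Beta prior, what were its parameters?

Beta(14, 13)

Under Beta–binomial conjugacy the posterior parameters are (α+s, β+f).
Subtract the data counts: 58−44=14, 16−3=13.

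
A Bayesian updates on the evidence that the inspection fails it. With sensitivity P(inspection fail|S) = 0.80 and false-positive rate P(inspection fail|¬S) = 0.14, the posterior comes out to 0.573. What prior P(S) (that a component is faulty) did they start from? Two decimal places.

P(S) = 0.19

In odds form, posterior odds = prior odds × likelihood ratio, so prior odds = posterior odds ÷ LR.
Posterior odds = 0.573/(1−0.573) = 1.3419. LR = 0.80/0.14 = 5.7143.
Prior odds = 1.3419/5.7143 = 0.2348, so P(S) = 0.2348/(1+0.2348) ≈ 0.19.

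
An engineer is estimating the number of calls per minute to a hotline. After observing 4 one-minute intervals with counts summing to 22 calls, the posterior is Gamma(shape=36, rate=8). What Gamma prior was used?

Gamma(shape=14, rate=4)

Gamma–Poisson conjugacy: posterior shape = α + Σxᵢ, posterior rate = β + n.
So α = 36 − 22 = 14 and β = 8 − 4 = 4.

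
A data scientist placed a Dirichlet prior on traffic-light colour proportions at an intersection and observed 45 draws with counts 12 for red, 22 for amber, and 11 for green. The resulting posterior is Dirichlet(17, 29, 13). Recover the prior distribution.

Dirichlet(5, 7, 2)

For a Dirichlet(α) prior with multinomial counts c, the posterior is Dirichlet(α + c) componentwise.
Subtract each count from the matching posterior parameter: 17−12=5, 29−22=7, 13−11=2.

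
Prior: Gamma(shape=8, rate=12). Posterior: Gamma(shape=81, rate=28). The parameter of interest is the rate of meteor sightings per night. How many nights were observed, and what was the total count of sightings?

Gamma–Poisson conjugacy: posterior shape = α + Σxᵢ, posterior rate = β + n.
Matching: Σxᵢ = 81 − 8 = 73 and n = 28 − 12 = 16.

n = 16 nights with total 73 sightings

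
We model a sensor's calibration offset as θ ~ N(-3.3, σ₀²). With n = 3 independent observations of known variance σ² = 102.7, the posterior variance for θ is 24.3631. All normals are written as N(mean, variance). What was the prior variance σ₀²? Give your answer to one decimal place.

σ₀² = 84.5

For the Normal–Normal model with known σ², precisions add: τ_n = τ₀ + n/σ².
So 1/σ₀² = 1/24.3631 − 3/102.7 = 0.041046 − 0.029211 = 0.011835.
Hence σ₀² = 1/0.011835 ≈ 84.5.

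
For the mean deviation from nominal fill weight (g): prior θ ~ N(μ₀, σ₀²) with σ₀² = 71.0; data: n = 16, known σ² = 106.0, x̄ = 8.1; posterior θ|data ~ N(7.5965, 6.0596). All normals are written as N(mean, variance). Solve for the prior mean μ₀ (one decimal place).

The posterior mean is a precision-weighted average: μ_n = (τ₀μ₀ + τ_data·x̄)/(τ₀+τ_data), with τ₀=1/σ₀² and τ_data=n/σ².
Here τ₀ = 1/71.0 = 0.014085 and τ_data = 16/106.0 = 0.150943, so τ_n = 0.165028.
Rearranging for μ₀: μ₀ = (μ_n·τ_n − τ_data·x̄)/τ₀ = (7.5965·0.165028 − 0.150943·8.1) / 0.014085 = 0.030997/0.014085 ≈ 2.2.

μ₀ = 2.2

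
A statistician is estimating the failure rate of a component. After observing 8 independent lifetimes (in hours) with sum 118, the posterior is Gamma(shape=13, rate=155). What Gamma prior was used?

For an exponential likelihood with a Gamma(α, β) prior on the rate, n observations with total T give posterior Gamma(α+n, β+T).
So α = 13 − 8 = 5 and β = 155 − 118 = 37.

Gamma(shape=5, rate=37)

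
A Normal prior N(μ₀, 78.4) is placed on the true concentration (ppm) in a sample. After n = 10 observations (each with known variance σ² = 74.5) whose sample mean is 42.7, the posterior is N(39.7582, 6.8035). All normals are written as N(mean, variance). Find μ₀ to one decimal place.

μ₀ = 8.8

The posterior mean is a precision-weighted average: μ_n = (τ₀μ₀ + τ_data·x̄)/(τ₀+τ_data), with τ₀=1/σ₀² and τ_data=n/σ².
Here τ₀ = 1/78.4 = 0.012755 and τ_data = 10/74.5 = 0.134228, so τ_n = 0.146983.
Rearranging for μ₀: μ₀ = (μ_n·τ_n − τ_data·x̄)/τ₀ = (39.7582·0.146983 − 0.134228·42.7) / 0.012755 = 0.112244/0.012755 ≈ 8.8.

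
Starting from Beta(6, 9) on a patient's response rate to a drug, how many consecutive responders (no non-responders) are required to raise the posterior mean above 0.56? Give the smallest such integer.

After k responders and 0 non-responders the posterior is Beta(6+k, 9), with mean (6+k)/(6+9+k).
Set (6+k)/(15+k) > 0.56 and solve: k > (0.56·15 − 6)/(1 − 0.56) = 5.455.
The smallest integer exceeding 5.455 is 6, and checking k=6: (12)/(21) = 0.5714 > 0.56.

k = 6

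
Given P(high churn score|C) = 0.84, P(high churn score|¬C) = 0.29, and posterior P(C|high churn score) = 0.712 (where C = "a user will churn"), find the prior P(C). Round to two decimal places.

In odds form, posterior odds = prior odds × likelihood ratio, so prior odds = posterior odds ÷ LR.
Posterior odds = 0.712/(1−0.712) = 2.4722. LR = 0.84/0.29 = 2.8966.
Prior odds = 2.4722/2.8966 = 0.8535, so P(C) = 0.8535/(1+0.8535) ≈ 0.46.

P(C) = 0.46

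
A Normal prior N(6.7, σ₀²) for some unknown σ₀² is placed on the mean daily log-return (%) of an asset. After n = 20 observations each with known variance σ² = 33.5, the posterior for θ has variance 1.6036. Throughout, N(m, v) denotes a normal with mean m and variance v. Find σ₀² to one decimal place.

For the Normal–Normal model with known σ², precisions add: τ_n = τ₀ + n/σ².
So 1/σ₀² = 1/1.6036 − 20/33.5 = 0.623597 − 0.597015 = 0.026582.
Hence σ₀² = 1/0.026582 ≈ 37.6.

σ₀² = 37.6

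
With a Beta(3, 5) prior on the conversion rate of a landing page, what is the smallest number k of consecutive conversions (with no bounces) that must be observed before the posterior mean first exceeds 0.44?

After k conversions and 0 bounces the posterior is Beta(3+k, 5), with mean (3+k)/(3+5+k).
Set (3+k)/(8+k) > 0.44 and solve: k > (0.44·8 − 3)/(1 − 0.44) = 0.929.
The smallest integer exceeding 0.929 is 1.

k = 1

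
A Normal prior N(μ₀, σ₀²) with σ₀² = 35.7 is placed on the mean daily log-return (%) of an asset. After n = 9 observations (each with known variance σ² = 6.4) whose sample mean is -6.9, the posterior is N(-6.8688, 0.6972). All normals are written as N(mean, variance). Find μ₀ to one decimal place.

With known observation variance, the Normal–Normal posterior has precision τ_n = τ₀ + n/σ² and mean μ_n = (τ₀μ₀ + (n/σ²)x̄)/τ_n.
Here τ₀ = 1/35.7 = 0.028011 and τ_data = 9/6.4 = 1.406250, so τ_n = 1.434261.
Rearranging for μ₀: μ₀ = (μ_n·τ_n − τ_data·x̄)/τ₀ = (-6.8688·1.434261 − 1.406250·-6.9) / 0.028011 = -0.148527/0.028011 ≈ -5.3.

μ₀ = -5.3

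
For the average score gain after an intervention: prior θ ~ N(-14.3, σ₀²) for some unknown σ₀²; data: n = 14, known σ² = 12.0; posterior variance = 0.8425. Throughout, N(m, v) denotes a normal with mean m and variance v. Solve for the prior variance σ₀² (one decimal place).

Posterior precision equals prior precision plus data precision: 1/σ_n² = 1/σ₀² + n/σ².
So 1/σ₀² = 1/0.8425 − 14/12.0 = 1.186944 − 1.166667 = 0.020277.
Hence σ₀² = 1/0.020277 ≈ 49.3.

σ₀² = 49.3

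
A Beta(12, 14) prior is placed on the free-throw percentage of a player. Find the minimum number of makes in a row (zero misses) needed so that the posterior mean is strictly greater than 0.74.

k = 28

After k makes and 0 misses the posterior is Beta(12+k, 14), with mean (12+k)/(12+14+k).
Set (12+k)/(26+k) > 0.74 and solve: k > (0.74·26 − 12)/(1 − 0.74) = 27.846.
The smallest integer exceeding 27.846 is 28.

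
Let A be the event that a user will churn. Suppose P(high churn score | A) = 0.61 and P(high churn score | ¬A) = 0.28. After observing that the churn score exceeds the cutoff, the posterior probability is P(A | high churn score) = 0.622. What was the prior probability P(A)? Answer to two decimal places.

P(A) = 0.43

In odds form, posterior odds = prior odds × likelihood ratio, so prior odds = posterior odds ÷ LR.
Posterior odds = 0.622/(1−0.622) = 1.6455. LR = 0.61/0.28 = 2.1786.
Prior odds = 1.6455/2.1786 = 0.7553, so P(A) = 0.7553/(1+0.7553) ≈ 0.43.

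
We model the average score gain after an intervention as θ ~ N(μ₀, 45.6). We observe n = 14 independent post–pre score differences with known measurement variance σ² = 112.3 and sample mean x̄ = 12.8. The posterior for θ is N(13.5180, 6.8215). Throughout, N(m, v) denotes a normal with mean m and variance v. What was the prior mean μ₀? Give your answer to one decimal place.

With known observation variance, the Normal–Normal posterior has precision τ_n = τ₀ + n/σ² and mean μ_n = (τ₀μ₀ + (n/σ²)x̄)/τ_n.
Here τ₀ = 1/45.6 = 0.021930 and τ_data = 14/112.3 = 0.124666, so τ_n = 0.146596.
Rearranging for μ₀: μ₀ = (μ_n·τ_n − τ_data·x̄)/τ₀ = (13.5180·0.146596 − 0.124666·12.8) / 0.021930 = 0.385960/0.021930 ≈ 17.6.

μ₀ = 17.6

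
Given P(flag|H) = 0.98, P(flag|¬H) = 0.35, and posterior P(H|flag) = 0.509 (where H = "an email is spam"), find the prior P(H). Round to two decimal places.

In odds form, posterior odds = prior odds × likelihood ratio, so prior odds = posterior odds ÷ LR.
Posterior odds = 0.509/(1−0.509) = 1.0367. LR = 0.98/0.35 = 2.8000.
Prior odds = 1.0367/2.8000 = 0.3703, so P(H) = 0.3703/(1+0.3703) ≈ 0.27.

P(H) = 0.27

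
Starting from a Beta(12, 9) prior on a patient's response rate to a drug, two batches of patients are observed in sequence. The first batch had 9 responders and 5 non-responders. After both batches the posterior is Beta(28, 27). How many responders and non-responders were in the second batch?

Sequential conjugate updates are equivalent to a single update on the pooled data, so total successes = posterior α − prior α and total failures = posterior β − prior β.
Total across both batches: 28−12=16 responders, 27−9=18 non-responders.
Subtract the first batch: 16−9=7 responders and 18−5=13 non-responders.

7 responders and 13 non-responders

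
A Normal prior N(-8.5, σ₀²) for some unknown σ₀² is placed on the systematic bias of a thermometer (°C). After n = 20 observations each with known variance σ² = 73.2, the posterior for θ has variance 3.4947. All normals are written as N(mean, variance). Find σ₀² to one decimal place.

For the Normal–Normal model with known σ², precisions add: τ_n = τ₀ + n/σ².
So 1/σ₀² = 1/3.4947 − 20/73.2 = 0.286148 − 0.273224 = 0.012924.
Hence σ₀² = 1/0.012924 ≈ 77.4.

σ₀² = 77.4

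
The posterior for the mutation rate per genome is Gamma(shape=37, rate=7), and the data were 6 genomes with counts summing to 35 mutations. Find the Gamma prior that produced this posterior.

A Gamma(α, β) prior (rate parametrization) on a Poisson rate with n observations summing to S gives posterior Gamma(α+S, β+n).
So α = 37 − 35 = 2 and β = 7 − 6 = 1.

Gamma(shape=2, rate=1)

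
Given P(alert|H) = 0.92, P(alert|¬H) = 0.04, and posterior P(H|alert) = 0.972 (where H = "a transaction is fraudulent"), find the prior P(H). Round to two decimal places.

P(H) = 0.60

Bayes' rule in odds form gives O(H|E) = O(H)·[P(E|H)/P(E|¬H)], hence O(H) = O(H|E)/LR.
Posterior odds = 0.972/(1−0.972) = 34.7143. LR = 0.92/0.04 = 23.0000.
Prior odds = 34.7143/23.0000 = 1.5093, so P(H) = 1.5093/(1+1.5093) ≈ 0.60.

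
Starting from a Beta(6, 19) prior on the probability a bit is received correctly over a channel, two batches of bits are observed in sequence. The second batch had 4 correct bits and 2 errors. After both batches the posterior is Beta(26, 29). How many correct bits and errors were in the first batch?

Because Beta–binomial updating is additive in the counts, the combined data contributed (α_post−α_prior, β_post−β_prior) successes and failures.
Total across both batches: 26−6=20 correct bits, 29−19=10 errors.
Subtract the second batch: 20−4=16 correct bits and 10−2=8 errors.

16 correct bits and 8 errors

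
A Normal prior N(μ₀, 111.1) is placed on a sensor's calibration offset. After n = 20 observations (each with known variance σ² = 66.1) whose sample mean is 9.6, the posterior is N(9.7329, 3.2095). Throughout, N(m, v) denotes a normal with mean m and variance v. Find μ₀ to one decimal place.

μ₀ = 14.2

The posterior mean is a precision-weighted average: μ_n = (τ₀μ₀ + τ_data·x̄)/(τ₀+τ_data), with τ₀=1/σ₀² and τ_data=n/σ².
Here τ₀ = 1/111.1 = 0.009001 and τ_data = 20/66.1 = 0.302572, so τ_n = 0.311573.
Rearranging for μ₀: μ₀ = (μ_n·τ_n − τ_data·x̄)/τ₀ = (9.7329·0.311573 − 0.302572·9.6) / 0.009001 = 0.127818/0.009001 ≈ 14.2.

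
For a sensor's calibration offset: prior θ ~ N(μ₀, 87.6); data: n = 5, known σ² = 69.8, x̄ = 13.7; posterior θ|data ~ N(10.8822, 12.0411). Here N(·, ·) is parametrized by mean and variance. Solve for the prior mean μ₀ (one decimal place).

μ₀ = -6.8

With known observation variance, the Normal–Normal posterior has precision τ_n = τ₀ + n/σ² and mean μ_n = (τ₀μ₀ + (n/σ²)x̄)/τ_n.
Here τ₀ = 1/87.6 = 0.011416 and τ_data = 5/69.8 = 0.071633, so τ_n = 0.083049.
Rearranging for μ₀: μ₀ = (μ_n·τ_n − τ_data·x̄)/τ₀ = (10.8822·0.083049 − 0.071633·13.7) / 0.011416 = -0.077616/0.011416 ≈ -6.8.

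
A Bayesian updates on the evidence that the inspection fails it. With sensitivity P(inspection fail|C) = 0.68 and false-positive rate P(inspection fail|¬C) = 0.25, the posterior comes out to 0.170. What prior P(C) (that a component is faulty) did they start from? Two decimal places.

In odds form, posterior odds = prior odds × likelihood ratio, so prior odds = posterior odds ÷ LR.
Posterior odds = 0.170/(1−0.170) = 0.2048. LR = 0.68/0.25 = 2.7200.
Prior odds = 0.2048/2.7200 = 0.0753, so P(C) = 0.0753/(1+0.0753) ≈ 0.07.

P(C) = 0.07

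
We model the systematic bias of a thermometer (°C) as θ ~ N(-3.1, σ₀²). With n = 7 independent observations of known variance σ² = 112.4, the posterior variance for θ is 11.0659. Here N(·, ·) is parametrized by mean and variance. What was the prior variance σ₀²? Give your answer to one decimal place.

σ₀² = 35.6

For the Normal–Normal model with known σ², precisions add: τ_n = τ₀ + n/σ².
So 1/σ₀² = 1/11.0659 − 7/112.4 = 0.090368 − 0.062278 = 0.028090.
Hence σ₀² = 1/0.028090 ≈ 35.6.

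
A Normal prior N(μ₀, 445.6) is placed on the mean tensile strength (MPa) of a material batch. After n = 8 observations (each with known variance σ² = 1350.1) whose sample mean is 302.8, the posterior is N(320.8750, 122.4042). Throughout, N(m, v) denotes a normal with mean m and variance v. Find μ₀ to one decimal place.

μ₀ = 368.6

With known observation variance, the Normal–Normal posterior has precision τ_n = τ₀ + n/σ² and mean μ_n = (τ₀μ₀ + (n/σ²)x̄)/τ_n.
Here τ₀ = 1/445.6 = 0.002244 and τ_data = 8/1350.1 = 0.005925, so τ_n = 0.008169.
Rearranging for μ₀: μ₀ = (μ_n·τ_n − τ_data·x̄)/τ₀ = (320.8750·0.008169 − 0.005925·302.8) / 0.002244 = 0.827138/0.002244 ≈ 368.6.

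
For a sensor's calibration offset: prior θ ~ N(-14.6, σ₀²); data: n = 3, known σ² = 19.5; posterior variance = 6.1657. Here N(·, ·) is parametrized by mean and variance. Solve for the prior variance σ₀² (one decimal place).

Posterior precision equals prior precision plus data precision: 1/σ_n² = 1/σ₀² + n/σ².
So 1/σ₀² = 1/6.1657 − 3/19.5 = 0.162188 − 0.153846 = 0.008342.
Hence σ₀² = 1/0.008342 ≈ 119.9.

σ₀² = 119.9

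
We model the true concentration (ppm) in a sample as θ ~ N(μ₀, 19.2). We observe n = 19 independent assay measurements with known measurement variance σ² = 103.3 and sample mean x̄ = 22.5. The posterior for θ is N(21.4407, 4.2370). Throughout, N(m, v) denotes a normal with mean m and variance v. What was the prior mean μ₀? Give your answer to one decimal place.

μ₀ = 17.7

With known observation variance, the Normal–Normal posterior has precision τ_n = τ₀ + n/σ² and mean μ_n = (τ₀μ₀ + (n/σ²)x̄)/τ_n.
Here τ₀ = 1/19.2 = 0.052083 and τ_data = 19/103.3 = 0.183930, so τ_n = 0.236013.
Rearranging for μ₀: μ₀ = (μ_n·τ_n − τ_data·x̄)/τ₀ = (21.4407·0.236013 − 0.183930·22.5) / 0.052083 = 0.921859/0.052083 ≈ 17.7.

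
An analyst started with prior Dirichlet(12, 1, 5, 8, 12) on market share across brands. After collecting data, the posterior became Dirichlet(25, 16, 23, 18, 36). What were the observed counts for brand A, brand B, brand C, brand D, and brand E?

counts (13, 15, 18, 10, 24)

For a Dirichlet(α) prior with multinomial counts c, the posterior is Dirichlet(α + c) componentwise.
Counts are posterior − prior componentwise: 25−12=13, 16−1=15, 23−5=18, 18−8=10, 36−12=24.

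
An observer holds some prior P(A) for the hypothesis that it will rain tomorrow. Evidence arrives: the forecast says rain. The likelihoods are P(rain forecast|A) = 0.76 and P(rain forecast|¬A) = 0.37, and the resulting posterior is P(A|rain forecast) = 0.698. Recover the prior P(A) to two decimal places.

In odds form, posterior odds = prior odds × likelihood ratio, so prior odds = posterior odds ÷ LR.
Posterior odds = 0.698/(1−0.698) = 2.3113. LR = 0.76/0.37 = 2.0541.
Prior odds = 2.3113/2.0541 = 1.1252, so P(A) = 1.1252/(1+1.1252) ≈ 0.53.

P(A) = 0.53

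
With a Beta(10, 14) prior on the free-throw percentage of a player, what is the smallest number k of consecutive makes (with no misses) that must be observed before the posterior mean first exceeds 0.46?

k = 2

After k makes and 0 misses the posterior is Beta(10+k, 14), with mean (10+k)/(10+14+k).
Set (10+k)/(24+k) > 0.46 and solve: k > (0.46·24 − 10)/(1 − 0.46) = 1.926.
The smallest integer exceeding 1.926 is 2, and checking k=2: (12)/(26) = 0.4615 > 0.46.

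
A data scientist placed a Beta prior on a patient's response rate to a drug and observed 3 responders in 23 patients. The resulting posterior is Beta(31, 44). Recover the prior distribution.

Beta is conjugate to the binomial likelihood: posterior = Beta(a+s, b+f).
Subtract the data counts: 31−3=28, 44−20=24.

Beta(28, 24)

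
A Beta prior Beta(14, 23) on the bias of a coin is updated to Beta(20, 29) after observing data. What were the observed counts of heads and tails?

6 heads and 6 tails

A Beta(α, β) prior with s successes and f failures in binomial data gives a Beta(α+s, β+f) posterior.
So s = 20 − 14 = 6 and f = 29 − 23 = 6.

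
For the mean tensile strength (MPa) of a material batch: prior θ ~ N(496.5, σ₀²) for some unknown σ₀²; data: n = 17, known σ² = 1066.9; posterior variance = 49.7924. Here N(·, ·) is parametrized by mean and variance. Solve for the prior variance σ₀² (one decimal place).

For the Normal–Normal model with known σ², precisions add: τ_n = τ₀ + n/σ².
So 1/σ₀² = 1/49.7924 − 17/1066.9 = 0.020083 − 0.015934 = 0.004149.
Hence σ₀² = 1/0.004149 ≈ 241.0.

σ₀² = 241.0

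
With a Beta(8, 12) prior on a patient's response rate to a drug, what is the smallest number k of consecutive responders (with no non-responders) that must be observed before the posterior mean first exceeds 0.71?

After k responders and 0 non-responders the posterior is Beta(8+k, 12), with mean (8+k)/(8+12+k).
Set (8+k)/(20+k) > 0.71 and solve: k > (0.71·20 − 8)/(1 − 0.71) = 21.379.
The smallest integer exceeding 21.379 is 22.

k = 22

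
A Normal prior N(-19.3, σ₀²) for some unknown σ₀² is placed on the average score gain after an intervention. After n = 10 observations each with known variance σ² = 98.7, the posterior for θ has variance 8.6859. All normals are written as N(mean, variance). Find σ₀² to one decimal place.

Posterior precision equals prior precision plus data precision: 1/σ_n² = 1/σ₀² + n/σ².
So 1/σ₀² = 1/8.6859 − 10/98.7 = 0.115129 − 0.101317 = 0.013812.
Hence σ₀² = 1/0.013812 ≈ 72.4.

σ₀² = 72.4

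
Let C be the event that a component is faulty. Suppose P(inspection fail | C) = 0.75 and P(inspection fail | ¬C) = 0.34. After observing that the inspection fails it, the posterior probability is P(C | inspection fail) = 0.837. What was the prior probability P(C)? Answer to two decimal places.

In odds form, posterior odds = prior odds × likelihood ratio, so prior odds = posterior odds ÷ LR.
Posterior odds = 0.837/(1−0.837) = 5.1350. LR = 0.75/0.34 = 2.2059.
Prior odds = 5.1350/2.2059 = 2.3278, so P(C) = 2.3278/(1+2.3278) ≈ 0.70.

P(C) = 0.70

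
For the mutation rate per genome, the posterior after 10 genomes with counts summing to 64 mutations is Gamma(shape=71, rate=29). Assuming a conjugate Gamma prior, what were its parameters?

Gamma(shape=7, rate=19)

Gamma–Poisson conjugacy: posterior shape = α + Σxᵢ, posterior rate = β + n.
So α = 71 − 64 = 7 and β = 29 − 10 = 19.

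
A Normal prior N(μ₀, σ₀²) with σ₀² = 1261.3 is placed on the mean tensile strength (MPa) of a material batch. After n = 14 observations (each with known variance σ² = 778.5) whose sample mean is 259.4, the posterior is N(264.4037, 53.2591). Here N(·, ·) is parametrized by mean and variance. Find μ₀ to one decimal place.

μ₀ = 377.9

The posterior mean is a precision-weighted average: μ_n = (τ₀μ₀ + τ_data·x̄)/(τ₀+τ_data), with τ₀=1/σ₀² and τ_data=n/σ².
Here τ₀ = 1/1261.3 = 0.000793 and τ_data = 14/778.5 = 0.017983, so τ_n = 0.018776.
Rearranging for μ₀: μ₀ = (μ_n·τ_n − τ_data·x̄)/τ₀ = (264.4037·0.018776 − 0.017983·259.4) / 0.000793 = 0.299654/0.000793 ≈ 377.9.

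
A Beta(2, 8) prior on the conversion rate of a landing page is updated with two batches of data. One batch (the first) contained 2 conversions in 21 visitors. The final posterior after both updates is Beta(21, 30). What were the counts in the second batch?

Sequential conjugate updates are equivalent to a single update on the pooled data, so total successes = posterior α − prior α and total failures = posterior β − prior β.
Total across both batches: 21−2=19 conversions, 30−8=22 bounces.
Subtract the first batch: 19−2=17 conversions and 22−19=3 bounces.

17 conversions and 3 bounces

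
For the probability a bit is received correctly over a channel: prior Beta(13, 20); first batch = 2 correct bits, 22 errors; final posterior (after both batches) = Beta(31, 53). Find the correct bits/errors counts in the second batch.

Because Beta–binomial updating is additive in the counts, the combined data contributed (α_post−α_prior, β_post−β_prior) successes and failures.
Total across both batches: 31−13=18 correct bits, 53−20=33 errors.
Subtract the first batch: 18−2=16 correct bits and 33−22=11 errors.

16 correct bits and 11 errors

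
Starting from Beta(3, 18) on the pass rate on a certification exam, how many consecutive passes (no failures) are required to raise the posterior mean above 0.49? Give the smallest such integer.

k = 15

After k passes and 0 failures the posterior is Beta(3+k, 18), with mean (3+k)/(3+18+k).
Set (3+k)/(21+k) > 0.49 and solve: k > (0.49·21 − 3)/(1 − 0.49) = 14.294.
The smallest integer exceeding 14.294 is 15.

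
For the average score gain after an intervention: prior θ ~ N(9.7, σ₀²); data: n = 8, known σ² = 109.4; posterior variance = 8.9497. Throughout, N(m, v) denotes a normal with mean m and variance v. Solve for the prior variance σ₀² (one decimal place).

Posterior precision equals prior precision plus data precision: 1/σ_n² = 1/σ₀² + n/σ².
So 1/σ₀² = 1/8.9497 − 8/109.4 = 0.111736 − 0.073126 = 0.038610.
Hence σ₀² = 1/0.038610 ≈ 25.9.

σ₀² = 25.9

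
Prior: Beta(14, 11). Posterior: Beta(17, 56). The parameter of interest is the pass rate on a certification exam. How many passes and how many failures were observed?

A Beta(a, b) prior with s successes and f failures in binomial data gives a Beta(a+s, b+f) posterior.
So s = 17 − 14 = 3 and f = 56 − 11 = 45.

3 passes and 45 failures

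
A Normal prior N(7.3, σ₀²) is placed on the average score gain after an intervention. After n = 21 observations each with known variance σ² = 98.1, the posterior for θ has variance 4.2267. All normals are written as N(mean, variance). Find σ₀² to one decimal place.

σ₀² = 44.4

Posterior precision equals prior precision plus data precision: 1/σ_n² = 1/σ₀² + n/σ².
So 1/σ₀² = 1/4.2267 − 21/98.1 = 0.236591 − 0.214067 = 0.022524.
Hence σ₀² = 1/0.022524 ≈ 44.4.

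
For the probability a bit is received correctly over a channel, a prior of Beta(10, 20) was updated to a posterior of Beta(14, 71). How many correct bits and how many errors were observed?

4 correct bits and 51 errors

Under Beta–binomial conjugacy the posterior parameters are (a+s, b+f).
Match parameters: s=14−10=4, f=71−20=51.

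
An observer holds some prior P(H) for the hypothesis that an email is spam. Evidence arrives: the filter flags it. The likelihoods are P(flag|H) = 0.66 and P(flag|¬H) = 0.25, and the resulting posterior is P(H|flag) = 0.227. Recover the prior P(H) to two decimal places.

In odds form, posterior odds = prior odds × likelihood ratio, so prior odds = posterior odds ÷ LR.
Posterior odds = 0.227/(1−0.227) = 0.2937. LR = 0.66/0.25 = 2.6400.
Prior odds = 0.2937/2.6400 = 0.1113, so P(H) = 0.1113/(1+0.1113) ≈ 0.10.

P(H) = 0.10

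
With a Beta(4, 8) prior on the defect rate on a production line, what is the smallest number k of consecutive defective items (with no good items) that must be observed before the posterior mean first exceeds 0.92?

After k defective items and 0 good items the posterior is Beta(4+k, 8), with mean (4+k)/(4+8+k).
Set (4+k)/(12+k) > 0.92 and solve: k > (0.92·12 − 4)/(1 − 0.92) = 88.000.
The smallest integer exceeding 88.000 is 89.

k = 89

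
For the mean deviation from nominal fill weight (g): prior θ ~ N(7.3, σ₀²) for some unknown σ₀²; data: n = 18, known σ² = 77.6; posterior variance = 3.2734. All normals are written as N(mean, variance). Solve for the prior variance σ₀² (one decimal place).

For the Normal–Normal model with known σ², precisions add: τ_n = τ₀ + n/σ².
So 1/σ₀² = 1/3.2734 − 18/77.6 = 0.305493 − 0.231959 = 0.073534.
Hence σ₀² = 1/0.073534 ≈ 13.6.

σ₀² = 13.6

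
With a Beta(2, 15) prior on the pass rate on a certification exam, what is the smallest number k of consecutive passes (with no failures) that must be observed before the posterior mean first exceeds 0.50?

k = 14

After k passes and 0 failures the posterior is Beta(2+k, 15), with mean (2+k)/(2+15+k).
Set (2+k)/(17+k) > 0.50 and solve: k > (0.50·17 − 2)/(1 − 0.50) = 13.000.
The smallest integer exceeding 13.000 is 14.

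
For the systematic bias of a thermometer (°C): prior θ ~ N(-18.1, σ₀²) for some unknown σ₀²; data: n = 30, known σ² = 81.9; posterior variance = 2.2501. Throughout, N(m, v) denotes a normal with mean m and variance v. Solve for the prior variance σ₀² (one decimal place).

For the Normal–Normal model with known σ², precisions add: τ_n = τ₀ + n/σ².
So 1/σ₀² = 1/2.2501 − 30/81.9 = 0.444425 − 0.366300 = 0.078125.
Hence σ₀² = 1/0.078125 ≈ 12.8.

σ₀² = 12.8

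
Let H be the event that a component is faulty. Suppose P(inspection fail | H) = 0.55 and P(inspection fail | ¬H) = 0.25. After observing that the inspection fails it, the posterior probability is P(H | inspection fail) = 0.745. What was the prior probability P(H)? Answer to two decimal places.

In odds form, posterior odds = prior odds × likelihood ratio, so prior odds = posterior odds ÷ LR.
Posterior odds = 0.745/(1−0.745) = 2.9216. LR = 0.55/0.25 = 2.2000.
Prior odds = 2.9216/2.2000 = 1.3280, so P(H) = 1.3280/(1+1.3280) ≈ 0.57.

P(H) = 0.57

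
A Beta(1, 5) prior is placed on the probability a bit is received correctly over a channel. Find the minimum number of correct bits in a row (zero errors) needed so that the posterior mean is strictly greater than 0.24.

After k correct bits and 0 errors the posterior is Beta(1+k, 5), with mean (1+k)/(1+5+k).
Set (1+k)/(6+k) > 0.24 and solve: k > (0.24·6 − 1)/(1 − 0.24) = 0.579.
The smallest integer exceeding 0.579 is 1.

k = 1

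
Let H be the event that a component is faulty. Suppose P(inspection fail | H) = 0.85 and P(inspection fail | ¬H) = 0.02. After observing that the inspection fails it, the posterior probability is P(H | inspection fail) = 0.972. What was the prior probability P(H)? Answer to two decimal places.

Bayes' rule in odds form gives O(H|E) = O(H)·[P(E|H)/P(E|¬H)], hence O(H) = O(H|E)/LR.
Posterior odds = 0.972/(1−0.972) = 34.7143. LR = 0.85/0.02 = 42.5000.
Prior odds = 34.7143/42.5000 = 0.8168, so P(H) = 0.8168/(1+0.8168) ≈ 0.45.

P(H) = 0.45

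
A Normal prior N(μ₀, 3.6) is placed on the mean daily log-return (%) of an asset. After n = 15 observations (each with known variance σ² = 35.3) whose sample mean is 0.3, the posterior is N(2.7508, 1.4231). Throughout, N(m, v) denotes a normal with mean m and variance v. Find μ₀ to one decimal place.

The posterior mean is a precision-weighted average: μ_n = (τ₀μ₀ + τ_data·x̄)/(τ₀+τ_data), with τ₀=1/σ₀² and τ_data=n/σ².
Here τ₀ = 1/3.6 = 0.277778 and τ_data = 15/35.3 = 0.424929, so τ_n = 0.702707.
Rearranging for μ₀: μ₀ = (μ_n·τ_n − τ_data·x̄)/τ₀ = (2.7508·0.702707 − 0.424929·0.3) / 0.277778 = 1.805528/0.277778 ≈ 6.5.

μ₀ = 6.5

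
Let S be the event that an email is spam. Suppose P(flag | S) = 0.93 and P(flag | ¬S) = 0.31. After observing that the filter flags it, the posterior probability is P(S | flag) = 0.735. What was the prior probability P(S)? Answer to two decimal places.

P(S) = 0.48

Bayes' rule in odds form gives O(S|E) = O(S)·[P(E|S)/P(E|¬S)], hence O(S) = O(S|E)/LR.
Posterior odds = 0.735/(1−0.735) = 2.7736. LR = 0.93/0.31 = 3.0000.
Prior odds = 2.7736/3.0000 = 0.9245, so P(S) = 0.9245/(1+0.9245) ≈ 0.48.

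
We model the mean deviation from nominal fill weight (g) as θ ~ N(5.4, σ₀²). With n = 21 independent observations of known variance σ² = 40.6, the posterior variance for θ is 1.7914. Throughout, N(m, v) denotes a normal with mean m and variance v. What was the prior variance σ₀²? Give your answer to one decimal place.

For the Normal–Normal model with known σ², precisions add: τ_n = τ₀ + n/σ².
So 1/σ₀² = 1/1.7914 − 21/40.6 = 0.558223 − 0.517241 = 0.040982.
Hence σ₀² = 1/0.040982 ≈ 24.4.

σ₀² = 24.4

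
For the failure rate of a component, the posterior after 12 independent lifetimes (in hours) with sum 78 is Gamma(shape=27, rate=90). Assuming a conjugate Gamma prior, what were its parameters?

Gamma–exponential conjugacy: posterior shape = α + n, posterior rate = β + Σtᵢ.
So α = 27 − 12 = 15 and β = 90 − 78 = 12.

Gamma(shape=15, rate=12)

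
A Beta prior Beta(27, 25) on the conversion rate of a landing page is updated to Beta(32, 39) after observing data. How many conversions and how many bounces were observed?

5 conversions and 14 bounces

A Beta(α, β) prior with s successes and f failures in binomial data gives a Beta(α+s, β+f) posterior.
So s = 32 − 27 = 5 and f = 39 − 25 = 14.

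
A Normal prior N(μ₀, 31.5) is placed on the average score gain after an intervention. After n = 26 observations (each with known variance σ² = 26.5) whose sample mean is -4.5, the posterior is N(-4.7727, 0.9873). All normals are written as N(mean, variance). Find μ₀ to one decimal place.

μ₀ = -13.2

The posterior mean is a precision-weighted average: μ_n = (τ₀μ₀ + τ_data·x̄)/(τ₀+τ_data), with τ₀=1/σ₀² and τ_data=n/σ².
Here τ₀ = 1/31.5 = 0.031746 and τ_data = 26/26.5 = 0.981132, so τ_n = 1.012878.
Rearranging for μ₀: μ₀ = (μ_n·τ_n − τ_data·x̄)/τ₀ = (-4.7727·1.012878 − 0.981132·-4.5) / 0.031746 = -0.419069/0.031746 ≈ -13.2.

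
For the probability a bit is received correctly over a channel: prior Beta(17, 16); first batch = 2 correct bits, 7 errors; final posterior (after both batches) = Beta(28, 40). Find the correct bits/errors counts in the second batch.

Sequential conjugate updates are equivalent to a single update on the pooled data, so total successes = posterior α − prior α and total failures = posterior β − prior β.
Total across both batches: 28−17=11 correct bits, 40−16=24 errors.
Subtract the first batch: 11−2=9 correct bits and 24−7=17 errors.

9 correct bits and 17 errors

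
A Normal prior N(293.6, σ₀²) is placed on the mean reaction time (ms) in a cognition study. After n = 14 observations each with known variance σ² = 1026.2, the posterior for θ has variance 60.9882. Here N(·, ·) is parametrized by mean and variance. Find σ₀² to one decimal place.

For the Normal–Normal model with known σ², precisions add: τ_n = τ₀ + n/σ².
So 1/σ₀² = 1/60.9882 − 14/1026.2 = 0.016397 − 0.013643 = 0.002754.
Hence σ₀² = 1/0.002754 ≈ 363.1.

σ₀² = 363.1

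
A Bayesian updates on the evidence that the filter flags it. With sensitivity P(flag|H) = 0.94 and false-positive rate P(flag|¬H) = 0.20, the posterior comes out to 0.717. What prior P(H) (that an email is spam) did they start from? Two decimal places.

In odds form, posterior odds = prior odds × likelihood ratio, so prior odds = posterior odds ÷ LR.
Posterior odds = 0.717/(1−0.717) = 2.5336. LR = 0.94/0.20 = 4.7000.
Prior odds = 2.5336/4.7000 = 0.5391, so P(H) = 0.5391/(1+0.5391) ≈ 0.35.

P(H) = 0.35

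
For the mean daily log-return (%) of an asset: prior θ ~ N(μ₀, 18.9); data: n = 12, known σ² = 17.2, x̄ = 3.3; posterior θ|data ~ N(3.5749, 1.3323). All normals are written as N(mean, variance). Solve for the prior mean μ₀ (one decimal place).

The posterior mean is a precision-weighted average: μ_n = (τ₀μ₀ + τ_data·x̄)/(τ₀+τ_data), with τ₀=1/σ₀² and τ_data=n/σ².
Here τ₀ = 1/18.9 = 0.052910 and τ_data = 12/17.2 = 0.697674, so τ_n = 0.750584.
Rearranging for μ₀: μ₀ = (μ_n·τ_n − τ_data·x̄)/τ₀ = (3.5749·0.750584 − 0.697674·3.3) / 0.052910 = 0.380939/0.052910 ≈ 7.2.

μ₀ = 7.2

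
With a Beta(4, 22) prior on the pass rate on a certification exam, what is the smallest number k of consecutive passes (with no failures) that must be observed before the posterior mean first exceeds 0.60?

After k passes and 0 failures the posterior is Beta(4+k, 22), with mean (4+k)/(4+22+k).
Set (4+k)/(26+k) > 0.60 and solve: k > (0.60·26 − 4)/(1 − 0.60) = 29.000.
The smallest integer exceeding 29.000 is 30, and checking k=30: (34)/(56) = 0.6071 > 0.60.

k = 30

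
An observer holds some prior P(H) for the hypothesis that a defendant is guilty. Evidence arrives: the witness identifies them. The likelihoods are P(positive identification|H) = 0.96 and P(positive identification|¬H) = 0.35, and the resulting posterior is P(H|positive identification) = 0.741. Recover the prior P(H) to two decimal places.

In odds form, posterior odds = prior odds × likelihood ratio, so prior odds = posterior odds ÷ LR.
Posterior odds = 0.741/(1−0.741) = 2.8610. LR = 0.96/0.35 = 2.7429.
Prior odds = 2.8610/2.7429 = 1.0431, so P(H) = 1.0431/(1+1.0431) ≈ 0.51.

P(H) = 0.51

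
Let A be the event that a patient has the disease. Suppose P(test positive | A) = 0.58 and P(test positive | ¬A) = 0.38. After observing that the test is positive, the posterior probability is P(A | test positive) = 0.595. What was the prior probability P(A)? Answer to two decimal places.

P(A) = 0.49

Bayes' rule in odds form gives O(A|E) = O(A)·[P(E|A)/P(E|¬A)], hence O(A) = O(A|E)/LR.
Posterior odds = 0.595/(1−0.595) = 1.4691. LR = 0.58/0.38 = 1.5263.
Prior odds = 1.4691/1.5263 = 0.9625, so P(A) = 0.9625/(1+0.9625) ≈ 0.49.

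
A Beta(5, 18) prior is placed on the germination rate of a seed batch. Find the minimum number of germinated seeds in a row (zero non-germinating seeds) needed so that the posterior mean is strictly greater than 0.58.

k = 20

After k germinated seeds and 0 non-germinating seeds the posterior is Beta(5+k, 18), with mean (5+k)/(5+18+k).
Set (5+k)/(23+k) > 0.58 and solve: k > (0.58·23 − 5)/(1 − 0.58) = 19.857.
The smallest integer exceeding 19.857 is 20, and checking k=20: (25)/(43) = 0.5814 > 0.58.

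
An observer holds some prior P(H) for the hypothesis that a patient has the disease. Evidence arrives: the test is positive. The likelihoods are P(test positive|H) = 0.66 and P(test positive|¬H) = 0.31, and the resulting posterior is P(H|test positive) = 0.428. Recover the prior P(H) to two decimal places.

P(H) = 0.26

In odds form, posterior odds = prior odds × likelihood ratio, so prior odds = posterior odds ÷ LR.
Posterior odds = 0.428/(1−0.428) = 0.7483. LR = 0.66/0.31 = 2.1290.
Prior odds = 0.7483/2.1290 = 0.3515, so P(H) = 0.3515/(1+0.3515) ≈ 0.26.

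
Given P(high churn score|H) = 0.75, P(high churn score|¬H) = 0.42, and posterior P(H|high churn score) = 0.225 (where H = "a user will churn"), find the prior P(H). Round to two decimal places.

Bayes' rule in odds form gives O(H|E) = O(H)·[P(E|H)/P(E|¬H)], hence O(H) = O(H|E)/LR.
Posterior odds = 0.225/(1−0.225) = 0.2903. LR = 0.75/0.42 = 1.7857.
Prior odds = 0.2903/1.7857 = 0.1626, so P(H) = 0.1626/(1+0.1626) ≈ 0.14.

P(H) = 0.14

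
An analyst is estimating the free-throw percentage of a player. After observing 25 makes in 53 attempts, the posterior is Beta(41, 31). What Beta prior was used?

Beta(16, 3)

Under Beta–binomial conjugacy the posterior parameters are (α+s, β+f).
So α = 41 − 25 = 16 and β = 31 − 28 = 3.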